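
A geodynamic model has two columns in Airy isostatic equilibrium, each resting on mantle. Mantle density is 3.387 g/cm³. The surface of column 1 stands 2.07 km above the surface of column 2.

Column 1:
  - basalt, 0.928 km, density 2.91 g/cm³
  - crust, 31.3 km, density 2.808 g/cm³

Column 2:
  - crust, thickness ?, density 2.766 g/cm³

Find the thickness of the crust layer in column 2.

Take the compensation level at the base of the deeper column (depth z_c below the surface of column 1) and equate Σ ρ_i t_i down to z_c; mantle fills any gap and the z_c terms cancel.
Column 1: 0.928×2.91 + 31.3×2.808 + (z_c − 32.228)×3.387
Column 2: 2.07×0 + x×2.766 + (z_c − 2.07 − 0 − x)×3.387
The z_c×3.387 term appears on both sides and cancels. Collect the known terms of each column as K = Σ(ρt)_known − 3.387 × (depth of known layers): K_1 = 90.59088 − 3.387×32.228 = −18.565356; K_2 = 0 − 3.387×(2.07 + 0) = −7.01109.
Balance: K_1 = K_2 − x×(3.387 − 2.766), so x = (K_2 − K_1)/(3.387 − 2.766) = 11.5543/0.621 = 18.6 km.

18.6 km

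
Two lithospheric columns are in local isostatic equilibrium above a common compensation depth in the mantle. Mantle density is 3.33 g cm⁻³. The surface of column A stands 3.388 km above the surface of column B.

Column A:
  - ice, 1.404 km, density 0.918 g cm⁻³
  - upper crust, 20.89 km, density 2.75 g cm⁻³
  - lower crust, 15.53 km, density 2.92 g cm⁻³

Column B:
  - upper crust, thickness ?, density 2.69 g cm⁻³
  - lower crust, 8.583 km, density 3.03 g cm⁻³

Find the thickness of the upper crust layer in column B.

12.5 km

Take the compensation level at the base of the deeper column (depth z_c below the surface of column A) and equate Σ ρ_i t_i down to z_c; mantle fills any gap and the z_c terms cancel.
Column A: 1.404×0.918 + 20.89×2.75 + 15.53×2.92 + (z_c − 37.824)×3.33
Column B: 3.388×0 + x×2.69 + 8.583×3.03 + (z_c − 3.388 − 8.583 − x)×3.33
The z_c×3.33 term appears on both sides and cancels. Collect the known terms of each column as K = Σ(ρt)_known − 3.33 × (depth of known layers): K_A = 104.083972 − 3.33×37.824 = −21.869948; K_B = 26.00649 − 3.33×(3.388 + 8.583) = −13.85694.
Balance: K_A = K_B − x×(3.33 − 2.69), so x = (K_B − K_A)/(3.33 − 2.69) = 8.01301/0.64 = 12.5 km.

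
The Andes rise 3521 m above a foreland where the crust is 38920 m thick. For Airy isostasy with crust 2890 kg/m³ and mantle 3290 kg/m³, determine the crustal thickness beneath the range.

Root depth r = h ρ_c / (ρ_m − ρ_c) = 3521 m × 2890 / 400 = 25440 m.
Total thickness = T + h + r = 38920 m + 3521 m + 25440 m = 67900 m.

67900 m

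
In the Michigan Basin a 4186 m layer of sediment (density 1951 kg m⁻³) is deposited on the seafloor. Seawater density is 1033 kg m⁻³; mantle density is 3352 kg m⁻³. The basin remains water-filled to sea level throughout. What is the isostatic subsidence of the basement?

Submarine loading: the sediment displaces seawater, and the subsidence is in turn flooded, so s (ρ_m − ρ_w) = t (ρ_sed − ρ_w).
s = 4186 m × (1951 − 1033) / (3352 − 1033) = 1660 m.

1660 m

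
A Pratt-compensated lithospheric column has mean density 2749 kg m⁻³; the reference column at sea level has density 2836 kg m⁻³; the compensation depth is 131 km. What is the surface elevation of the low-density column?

4.15 km

ρ_ref D = ρ (D + h) → h = D (ρ_ref − ρ)/ρ.
h = 131 km × (2836 − 2749)/2749 = 4.15 km.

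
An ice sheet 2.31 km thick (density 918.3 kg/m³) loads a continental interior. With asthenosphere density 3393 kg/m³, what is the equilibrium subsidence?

0.625 km

Balancing pressure at the compensation depth: the ice load ρ_ice t is balanced by mantle displaced below, ρ_m s.
s = t ρ_ice / ρ_m = 2.31 km × 918.3/3393 = 0.625 km.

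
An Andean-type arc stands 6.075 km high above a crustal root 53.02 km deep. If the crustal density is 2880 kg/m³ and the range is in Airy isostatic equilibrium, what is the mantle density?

3210 kg/m³

Airy balance: ρ_c h = (ρ_m − ρ_c) r → ρ_m = ρ_c (1 + h/r).
ρ_m = 2880 × (1 + 6.075 km/53.02 km) = 3210 kg/m³.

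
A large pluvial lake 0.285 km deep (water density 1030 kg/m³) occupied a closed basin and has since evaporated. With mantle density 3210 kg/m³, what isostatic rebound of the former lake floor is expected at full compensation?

0.0914 km

u = d ρ_w/ρ_m = 0.285 km × 1030/3210 = 0.0914 km.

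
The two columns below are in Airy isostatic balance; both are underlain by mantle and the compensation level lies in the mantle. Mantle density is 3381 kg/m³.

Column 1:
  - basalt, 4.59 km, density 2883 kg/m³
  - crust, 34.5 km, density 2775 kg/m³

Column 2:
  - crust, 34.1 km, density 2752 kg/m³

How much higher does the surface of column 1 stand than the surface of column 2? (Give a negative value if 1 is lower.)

0.516 km

For any compensation level in the mantle, the mantle terms cancel and isostasy reduces to e = (Σt_1 − Σt_2) − (Σ(ρt)_1 − Σ(ρt)_2) / ρ_m.
Σt_1 = 39.09 km; Σt_2 = 34.1 km; Σ(ρt)_1 = 108970.47; Σ(ρt)_2 = 93843.2 (in km·kg/m³).
e = (39.09 − 34.1) − (108970.47 − 93843.2) / 3381 = 0.516 km.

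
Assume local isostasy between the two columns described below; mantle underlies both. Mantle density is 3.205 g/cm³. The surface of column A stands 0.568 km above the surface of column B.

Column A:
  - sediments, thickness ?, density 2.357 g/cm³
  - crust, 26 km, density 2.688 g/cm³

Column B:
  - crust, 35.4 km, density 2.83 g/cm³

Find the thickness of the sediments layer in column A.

Take the compensation level at the base of the deeper column (depth z_c below the surface of column A) and equate Σ ρ_i t_i down to z_c; mantle fills any gap and the z_c terms cancel.
Column A: x×2.357 + 26×2.688 + (z_c − 26 − x)×3.205
Column B: 0.568×0 + 35.4×2.83 + (z_c − 0.568 − 35.4)×3.205
The z_c×3.205 term appears on both sides and cancels. Collect the known terms of each column as K = Σ(ρt)_known − 3.205 × (depth of known layers): K_A = 69.888 − 3.205×26 = −13.442; K_B = 100.182 − 3.205×(0.568 + 35.4) = −15.09544.
Balance: K_A − x×(3.205 − 2.357) = K_B, so x = (K_A − K_B)/(3.205 − 2.357) = 1.65344/0.848 = 1.95 km.

1.95 km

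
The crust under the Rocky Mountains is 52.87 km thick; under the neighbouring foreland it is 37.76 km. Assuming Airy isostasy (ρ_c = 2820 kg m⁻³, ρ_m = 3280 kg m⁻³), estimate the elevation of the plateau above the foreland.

Excess crust Δ = 52.87 km − 37.76 km = 15.11 km, split between elevation h and root r with h + r = Δ.
Airy balance ρ_c h = (ρ_m − ρ_c) r gives r = h ρ_c/(ρ_m − ρ_c), so h (1 + ρ_c/(ρ_m − ρ_c)) = Δ, i.e. h = Δ (ρ_m − ρ_c)/ρ_m.
h = 15.11 km × 460/3280 = 2.12 km.

2.12 km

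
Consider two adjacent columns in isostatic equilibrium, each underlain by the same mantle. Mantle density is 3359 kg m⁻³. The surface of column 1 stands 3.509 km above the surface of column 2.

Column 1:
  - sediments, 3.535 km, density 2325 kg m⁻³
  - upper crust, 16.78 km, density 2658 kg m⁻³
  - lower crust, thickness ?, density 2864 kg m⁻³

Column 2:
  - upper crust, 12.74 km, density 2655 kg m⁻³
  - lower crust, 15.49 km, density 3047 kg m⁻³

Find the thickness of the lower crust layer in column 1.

Take the compensation level at the base of the deeper column (depth z_c below the surface of column 1) and equate Σ ρ_i t_i down to z_c; mantle fills any gap and the z_c terms cancel.
Column 1: 3.535×2325 + 16.78×2658 + x×2864 + (z_c − 20.315 − x)×3359
Column 2: 3.509×0 + 12.74×2655 + 15.49×3047 + (z_c − 3.509 − 28.23)×3359
The z_c×3359 term appears on both sides and cancels. Collect the known terms of each column as K = Σ(ρt)_known − 3359 × (depth of known layers): K_1 = 52820.115 − 3359×20.315 = −15417.97; K_2 = 81022.73 − 3359×(3.509 + 28.23) = −25588.571.
Balance: K_1 − x×(3359 − 2864) = K_2, so x = (K_1 − K_2)/(3359 − 2864) = 10170.6/495 = 20.5 km.

20.5 km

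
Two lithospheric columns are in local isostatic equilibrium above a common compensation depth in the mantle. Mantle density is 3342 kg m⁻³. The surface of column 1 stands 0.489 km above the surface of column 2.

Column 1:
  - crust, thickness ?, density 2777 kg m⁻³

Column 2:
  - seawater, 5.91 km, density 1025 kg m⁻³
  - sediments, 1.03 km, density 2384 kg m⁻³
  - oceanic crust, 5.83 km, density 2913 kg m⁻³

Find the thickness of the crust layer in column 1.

33.3 km

Take the compensation level at the base of the deeper column (depth z_c below the surface of column 1) and equate Σ ρ_i t_i down to z_c; mantle fills any gap and the z_c terms cancel.
Column 1: x×2777 + (z_c − 0 − x)×3342
Column 2: 0.489×0 + 5.91×1025 + 1.03×2384 + 5.83×2913 + (z_c − 0.489 − 12.77)×3342
The z_c×3342 term appears on both sides and cancels. Collect the known terms of each column as K = Σ(ρt)_known − 3342 × (depth of known layers): K_1 = 0 − 3342×0 = 0; K_2 = 25496.06 − 3342×(0.489 + 12.77) = −18815.518.
Balance: K_1 − x×(3342 − 2777) = K_2, so x = (K_1 − K_2)/(3342 − 2777) = 18815.5/565 = 33.3 km.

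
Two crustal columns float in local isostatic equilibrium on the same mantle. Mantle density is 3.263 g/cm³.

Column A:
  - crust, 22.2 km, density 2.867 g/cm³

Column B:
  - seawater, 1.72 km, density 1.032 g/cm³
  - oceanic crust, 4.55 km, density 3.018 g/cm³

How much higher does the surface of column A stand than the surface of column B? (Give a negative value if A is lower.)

1.18 km

For any compensation level in the mantle, the mantle terms cancel and isostasy reduces to e = (Σt_A − Σt_B) − (Σ(ρt)_A − Σ(ρt)_B) / ρ_m.
Σt_A = 22.2 km; Σt_B = 6.27 km; Σ(ρt)_A = 63.6474; Σ(ρt)_B = 15.50694 (in km·g/cm³).
e = (22.2 − 6.27) − (63.6474 − 15.50694) / 3.263 = 1.18 km.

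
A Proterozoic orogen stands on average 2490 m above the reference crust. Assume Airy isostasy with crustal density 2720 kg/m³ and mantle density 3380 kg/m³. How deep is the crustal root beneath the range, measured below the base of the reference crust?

Isostatic balance requires: the weight of the topography is balanced by the buoyancy of the root, ρ_c h = (ρ_m − ρ_c) r.
r = h · ρ_c / (ρ_m − ρ_c) = 2490 m × 2720 / (3380 − 2720) = 10300 m.

10300 m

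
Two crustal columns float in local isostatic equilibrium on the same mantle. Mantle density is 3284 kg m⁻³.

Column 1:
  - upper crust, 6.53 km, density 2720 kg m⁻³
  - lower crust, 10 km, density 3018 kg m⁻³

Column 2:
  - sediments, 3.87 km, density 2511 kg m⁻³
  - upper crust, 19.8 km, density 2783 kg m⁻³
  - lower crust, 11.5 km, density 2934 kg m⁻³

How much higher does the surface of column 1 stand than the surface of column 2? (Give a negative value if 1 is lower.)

For any compensation level in the mantle, the mantle terms cancel and isostasy reduces to e = (Σt_1 − Σt_2) − (Σ(ρt)_1 − Σ(ρt)_2) / ρ_m.
Σt_1 = 16.53 km; Σt_2 = 35.17 km; Σ(ρt)_1 = 47941.6; Σ(ρt)_2 = 98561.97 (in km·kg m⁻³).
e = (16.53 − 35.17) − (47941.6 − 98561.97) / 3284 = −3.23 km.

−3.23 km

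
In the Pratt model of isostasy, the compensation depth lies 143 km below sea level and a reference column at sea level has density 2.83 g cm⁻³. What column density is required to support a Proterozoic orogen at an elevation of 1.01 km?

2.81 g cm⁻³

Pratt balance: ρ_ref D = ρ (D + h).
ρ = ρ_ref D/(D + h) = 2.83 × 143 km/(143 km + 1.01 km) = 2.81 g cm⁻³.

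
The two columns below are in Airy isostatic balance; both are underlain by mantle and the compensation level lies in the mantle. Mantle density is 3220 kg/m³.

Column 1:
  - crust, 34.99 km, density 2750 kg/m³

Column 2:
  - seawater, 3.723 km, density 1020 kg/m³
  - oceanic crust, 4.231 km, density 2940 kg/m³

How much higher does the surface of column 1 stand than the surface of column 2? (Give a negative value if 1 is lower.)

2.2 km

For any compensation level in the mantle, the mantle terms cancel and isostasy reduces to e = (Σt_1 − Σt_2) − (Σ(ρt)_1 − Σ(ρt)_2) / ρ_m.
Σt_1 = 34.99 km; Σt_2 = 7.954 km; Σ(ρt)_1 = 96222.5; Σ(ρt)_2 = 16236.6 (in km·kg/m³).
e = (34.99 − 7.954) − (96222.5 − 16236.6) / 3220 = 2.2 km.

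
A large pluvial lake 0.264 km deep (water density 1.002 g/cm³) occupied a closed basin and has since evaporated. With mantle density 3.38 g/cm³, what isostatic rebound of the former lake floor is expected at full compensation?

0.0783 km

u = d ρ_w/ρ_m = 0.264 km × 1.002/3.38 = 0.0783 km.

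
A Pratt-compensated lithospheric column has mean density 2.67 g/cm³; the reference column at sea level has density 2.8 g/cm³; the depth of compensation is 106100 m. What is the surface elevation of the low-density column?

ρ_ref D = ρ (D + h) → h = D (ρ_ref − ρ)/ρ.
h = 106100 m × (2.8 − 2.67)/2.67 = 5170 m.

5170 m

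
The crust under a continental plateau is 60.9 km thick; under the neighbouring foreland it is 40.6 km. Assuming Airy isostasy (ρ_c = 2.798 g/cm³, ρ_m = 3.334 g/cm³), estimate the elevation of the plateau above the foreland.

3.26 km

Excess crust Δ = 60.9 km − 40.6 km = 20.3 km, split between elevation h and root r with h + r = Δ.
Airy balance ρ_c h = (ρ_m − ρ_c) r gives r = h ρ_c/(ρ_m − ρ_c), so h (1 + ρ_c/(ρ_m − ρ_c)) = Δ, i.e. h = Δ (ρ_m − ρ_c)/ρ_m.
h = 20.3 km × 0.536/3.334 = 3.26 km.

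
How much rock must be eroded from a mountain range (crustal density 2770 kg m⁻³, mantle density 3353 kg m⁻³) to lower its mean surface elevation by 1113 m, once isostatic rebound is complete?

6400 m

Net drop Δ = e − u = e − e ρ_c/ρ_m = e (ρ_m − ρ_c)/ρ_m.
e = Δ ρ_m/(ρ_m − ρ_c) = 1113 m × 3353/583 = 6400 m.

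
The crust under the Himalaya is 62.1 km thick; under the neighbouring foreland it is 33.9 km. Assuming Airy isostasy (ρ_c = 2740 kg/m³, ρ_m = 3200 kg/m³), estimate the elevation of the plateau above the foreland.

4.05 km

Excess crust Δ = 62.1 km − 33.9 km = 28.2 km, split between elevation h and root r with h + r = Δ.
Airy balance ρ_c h = (ρ_m − ρ_c) r gives r = h ρ_c/(ρ_m − ρ_c), so h (1 + ρ_c/(ρ_m − ρ_c)) = Δ, i.e. h = Δ (ρ_m − ρ_c)/ρ_m.
h = 28.2 km × 460/3200 = 4.05 km.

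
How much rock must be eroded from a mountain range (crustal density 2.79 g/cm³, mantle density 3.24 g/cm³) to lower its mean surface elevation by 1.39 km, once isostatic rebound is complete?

Net drop Δ = e − u = e − e ρ_c/ρ_m = e (ρ_m − ρ_c)/ρ_m.
e = Δ ρ_m/(ρ_m − ρ_c) = 1.39 km × 3.24/0.45 = 10 km.

10 km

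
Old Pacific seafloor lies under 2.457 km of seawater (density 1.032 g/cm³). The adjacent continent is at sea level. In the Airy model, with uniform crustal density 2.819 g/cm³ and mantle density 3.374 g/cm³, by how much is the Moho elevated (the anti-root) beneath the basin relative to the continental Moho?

7.91 km

Equating mass per unit area of the two columns: replacing crust with seawater at the top is compensated by replacing crust with mantle at the base: d (ρ_c − ρ_w) = a (ρ_m − ρ_c).
a = d (ρ_c − ρ_w)/(ρ_m − ρ_c) = 2.457 km × 1.787/0.555 = 7.91 km.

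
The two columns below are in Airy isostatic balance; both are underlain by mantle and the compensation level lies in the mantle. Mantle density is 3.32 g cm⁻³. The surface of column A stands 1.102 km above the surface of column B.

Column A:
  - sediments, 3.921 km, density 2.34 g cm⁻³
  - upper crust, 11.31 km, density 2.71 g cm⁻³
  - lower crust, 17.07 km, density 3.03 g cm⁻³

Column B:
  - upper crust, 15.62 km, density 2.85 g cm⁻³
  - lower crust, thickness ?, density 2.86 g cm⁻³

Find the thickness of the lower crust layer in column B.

10.2 km

Take the compensation level at the base of the deeper column (depth z_c below the surface of column A) and equate Σ ρ_i t_i down to z_c; mantle fills any gap and the z_c terms cancel.
Column A: 3.921×2.34 + 11.31×2.71 + 17.07×3.03 + (z_c − 32.301)×3.32
Column B: 1.102×0 + 15.62×2.85 + x×2.86 + (z_c − 1.102 − 15.62 − x)×3.32
The z_c×3.32 term appears on both sides and cancels. Collect the known terms of each column as K = Σ(ρt)_known − 3.32 × (depth of known layers): K_A = 91.54734 − 3.32×32.301 = −15.69198; K_B = 44.517 − 3.32×(1.102 + 15.62) = −11.00004.
Balance: K_A = K_B − x×(3.32 − 2.86), so x = (K_B − K_A)/(3.32 − 2.86) = 4.69194/0.46 = 10.2 km.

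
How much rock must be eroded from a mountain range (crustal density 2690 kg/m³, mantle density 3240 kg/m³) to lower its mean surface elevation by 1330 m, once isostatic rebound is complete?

Net drop Δ = e − u = e − e ρ_c/ρ_m = e (ρ_m − ρ_c)/ρ_m.
e = Δ ρ_m/(ρ_m − ρ_c) = 1330 m × 3240/550 = 7830 m.

7830 m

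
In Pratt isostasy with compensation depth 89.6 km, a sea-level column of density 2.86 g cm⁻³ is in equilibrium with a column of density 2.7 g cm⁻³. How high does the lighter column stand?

ρ_ref D = ρ (D + h) → h = D (ρ_ref − ρ)/ρ.
h = 89.6 km × (2.86 − 2.7)/2.7 = 5.31 km.

5.31 km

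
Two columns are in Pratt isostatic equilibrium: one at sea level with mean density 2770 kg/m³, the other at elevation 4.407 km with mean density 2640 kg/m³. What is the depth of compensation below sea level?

ρ_ref D = ρ (D + h) → D (ρ_ref − ρ) = ρ h.
D = ρ h/(ρ_ref − ρ) = 2640 × 4.407 km/(2770 − 2640) = 89.5 km.

89.5 km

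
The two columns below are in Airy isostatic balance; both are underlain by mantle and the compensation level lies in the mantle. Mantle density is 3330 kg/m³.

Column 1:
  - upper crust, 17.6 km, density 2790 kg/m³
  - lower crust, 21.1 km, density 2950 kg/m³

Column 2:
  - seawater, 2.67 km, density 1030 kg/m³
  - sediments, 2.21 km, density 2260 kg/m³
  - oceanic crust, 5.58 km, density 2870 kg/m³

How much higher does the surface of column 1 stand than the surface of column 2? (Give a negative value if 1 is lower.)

For any compensation level in the mantle, the mantle terms cancel and isostasy reduces to e = (Σt_1 − Σt_2) − (Σ(ρt)_1 − Σ(ρt)_2) / ρ_m.
Σt_1 = 38.7 km; Σt_2 = 10.46 km; Σ(ρt)_1 = 111349; Σ(ρt)_2 = 23759.3 (in km·kg/m³).
e = (38.7 − 10.46) − (111349 − 23759.3) / 3330 = 1.94 km.

1.94 km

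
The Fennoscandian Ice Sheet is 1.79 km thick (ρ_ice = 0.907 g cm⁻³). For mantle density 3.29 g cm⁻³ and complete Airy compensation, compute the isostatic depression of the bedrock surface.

Equating mass per unit area of the two columns: the ice load ρ_ice t is balanced by mantle displaced below, ρ_m s.
s = t ρ_ice / ρ_m = 1.79 km × 0.907/3.29 = 0.493 km.

0.493 km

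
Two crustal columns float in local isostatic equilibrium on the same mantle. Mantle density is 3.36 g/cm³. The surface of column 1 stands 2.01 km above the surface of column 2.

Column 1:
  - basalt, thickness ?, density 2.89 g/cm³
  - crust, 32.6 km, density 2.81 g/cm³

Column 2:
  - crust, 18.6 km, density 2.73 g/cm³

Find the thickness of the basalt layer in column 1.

1.15 km

Take the compensation level at the base of the deeper column (depth z_c below the surface of column 1) and equate Σ ρ_i t_i down to z_c; mantle fills any gap and the z_c terms cancel.
Column 1: x×2.89 + 32.6×2.81 + (z_c − 32.6 − x)×3.36
Column 2: 2.01×0 + 18.6×2.73 + (z_c − 2.01 − 18.6)×3.36
The z_c×3.36 term appears on both sides and cancels. Collect the known terms of each column as K = Σ(ρt)_known − 3.36 × (depth of known layers): K_1 = 91.606 − 3.36×32.6 = −17.93; K_2 = 50.778 − 3.36×(2.01 + 18.6) = −18.4716.
Balance: K_1 − x×(3.36 − 2.89) = K_2, so x = (K_1 − K_2)/(3.36 − 2.89) = 0.5416/0.47 = 1.15 km.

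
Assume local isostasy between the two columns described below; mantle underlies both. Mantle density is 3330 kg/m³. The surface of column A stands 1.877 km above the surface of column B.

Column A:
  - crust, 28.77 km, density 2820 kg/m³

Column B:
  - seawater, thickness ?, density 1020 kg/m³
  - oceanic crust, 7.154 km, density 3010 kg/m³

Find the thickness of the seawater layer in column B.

Take the compensation level at the base of the deeper column (depth z_c below the surface of column A) and equate Σ ρ_i t_i down to z_c; mantle fills any gap and the z_c terms cancel.
Column A: 28.77×2820 + (z_c − 28.77)×3330
Column B: 1.877×0 + x×1020 + 7.154×3010 + (z_c − 1.877 − 7.154 − x)×3330
The z_c×3330 term appears on both sides and cancels. Collect the known terms of each column as K = Σ(ρt)_known − 3330 × (depth of known layers): K_A = 81131.4 − 3330×28.77 = −14672.7; K_B = 21533.54 − 3330×(1.877 + 7.154) = −8539.69.
Balance: K_A = K_B − x×(3330 − 1020), so x = (K_B − K_A)/(3330 − 1020) = 6133.01/2310 = 2.65 km.

2.65 km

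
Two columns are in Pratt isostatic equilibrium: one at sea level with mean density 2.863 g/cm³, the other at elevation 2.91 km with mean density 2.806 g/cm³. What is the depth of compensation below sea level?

ρ_ref D = ρ (D + h) → D (ρ_ref − ρ) = ρ h.
D = ρ h/(ρ_ref − ρ) = 2.806 × 2.91 km/(2.863 − 2.806) = 143 km.

143 km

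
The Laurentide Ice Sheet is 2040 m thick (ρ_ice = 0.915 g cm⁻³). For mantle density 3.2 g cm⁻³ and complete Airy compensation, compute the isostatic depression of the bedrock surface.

583 m

Balancing pressure at the compensation depth: the ice load ρ_ice t is balanced by mantle displaced below, ρ_m s.
s = t ρ_ice / ρ_m = 2040 m × 0.915/3.2 = 583 m.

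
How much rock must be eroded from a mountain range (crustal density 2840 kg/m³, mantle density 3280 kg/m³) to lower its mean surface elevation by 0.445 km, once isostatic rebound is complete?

3.32 km

Net drop Δ = e − u = e − e ρ_c/ρ_m = e (ρ_m − ρ_c)/ρ_m.
e = Δ ρ_m/(ρ_m − ρ_c) = 0.445 km × 3280/440 = 3.32 km.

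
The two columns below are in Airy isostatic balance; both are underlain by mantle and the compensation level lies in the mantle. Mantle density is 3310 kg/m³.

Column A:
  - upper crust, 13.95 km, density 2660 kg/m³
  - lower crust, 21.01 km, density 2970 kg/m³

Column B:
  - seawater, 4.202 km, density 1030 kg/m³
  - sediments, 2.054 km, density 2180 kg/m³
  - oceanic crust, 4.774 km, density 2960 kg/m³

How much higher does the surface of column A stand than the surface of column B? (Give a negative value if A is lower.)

For any compensation level in the mantle, the mantle terms cancel and isostasy reduces to e = (Σt_A − Σt_B) − (Σ(ρt)_A − Σ(ρt)_B) / ρ_m.
Σt_A = 34.96 km; Σt_B = 11.03 km; Σ(ρt)_A = 99506.7; Σ(ρt)_B = 22936.82 (in km·kg/m³).
e = (34.96 − 11.03) − (99506.7 − 22936.82) / 3310 = 0.797 km.

0.797 km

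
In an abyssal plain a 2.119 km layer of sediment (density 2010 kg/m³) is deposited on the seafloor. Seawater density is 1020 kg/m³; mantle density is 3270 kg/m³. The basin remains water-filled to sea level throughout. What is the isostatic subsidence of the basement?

0.932 km

Submarine loading: the sediment displaces seawater, and the subsidence is in turn flooded, so s (ρ_m − ρ_w) = t (ρ_sed − ρ_w).
s = 2.119 km × (2010 − 1020) / (3270 − 1020) = 0.932 km.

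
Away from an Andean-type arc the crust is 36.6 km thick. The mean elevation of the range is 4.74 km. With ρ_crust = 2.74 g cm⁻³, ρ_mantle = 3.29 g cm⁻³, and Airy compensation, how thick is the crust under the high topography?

Root depth r = h ρ_c / (ρ_m − ρ_c) = 4.74 km × 2.74 / 0.55 = 23.61 km.
Total thickness = T + h + r = 36.6 km + 4.74 km + 23.61 km = 65 km.

65 km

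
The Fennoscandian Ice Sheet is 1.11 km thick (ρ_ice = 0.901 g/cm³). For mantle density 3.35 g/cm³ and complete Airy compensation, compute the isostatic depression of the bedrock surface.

0.299 km

Isostatic balance requires: the ice load ρ_ice t is balanced by mantle displaced below, ρ_m s.
s = t ρ_ice / ρ_m = 1.11 km × 0.901/3.35 = 0.299 km.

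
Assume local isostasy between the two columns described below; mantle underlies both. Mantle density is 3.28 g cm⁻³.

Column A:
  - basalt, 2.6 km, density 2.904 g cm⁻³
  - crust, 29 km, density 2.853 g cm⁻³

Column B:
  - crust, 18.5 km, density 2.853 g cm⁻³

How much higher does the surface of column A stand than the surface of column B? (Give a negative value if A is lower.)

For any compensation level in the mantle, the mantle terms cancel and isostasy reduces to e = (Σt_A − Σt_B) − (Σ(ρt)_A − Σ(ρt)_B) / ρ_m.
Σt_A = 31.6 km; Σt_B = 18.5 km; Σ(ρt)_A = 90.2874; Σ(ρt)_B = 52.7805 (in km·g cm⁻³).
e = (31.6 − 18.5) − (90.2874 − 52.7805) / 3.28 = 1.66 km.

1.66 km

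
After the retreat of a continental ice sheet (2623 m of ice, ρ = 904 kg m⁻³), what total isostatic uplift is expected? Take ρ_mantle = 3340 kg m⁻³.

710 m

Removing the load lets mantle flow back in; uplift u satisfies ρ_ice t = ρ_m u.
u = t ρ_ice/ρ_m = 2623 m × 904/3340 = 710 m.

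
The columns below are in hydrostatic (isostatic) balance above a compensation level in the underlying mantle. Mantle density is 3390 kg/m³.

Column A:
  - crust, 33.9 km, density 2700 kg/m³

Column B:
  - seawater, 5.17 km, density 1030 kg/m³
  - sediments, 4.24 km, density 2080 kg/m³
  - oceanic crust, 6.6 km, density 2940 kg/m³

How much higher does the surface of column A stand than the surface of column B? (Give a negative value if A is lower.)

0.786 km

For any compensation level in the mantle, the mantle terms cancel and isostasy reduces to e = (Σt_A − Σt_B) − (Σ(ρt)_A − Σ(ρt)_B) / ρ_m.
Σt_A = 33.9 km; Σt_B = 16.01 km; Σ(ρt)_A = 91530; Σ(ρt)_B = 33548.3 (in km·kg/m³).
e = (33.9 − 16.01) − (91530 − 33548.3) / 3390 = 0.786 km.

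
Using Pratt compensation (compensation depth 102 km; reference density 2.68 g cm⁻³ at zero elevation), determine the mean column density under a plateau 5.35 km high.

Pratt balance: ρ_ref D = ρ (D + h).
ρ = ρ_ref D/(D + h) = 2.68 × 102 km/(102 km + 5.35 km) = 2.55 g cm⁻³.

2.55 g cm⁻³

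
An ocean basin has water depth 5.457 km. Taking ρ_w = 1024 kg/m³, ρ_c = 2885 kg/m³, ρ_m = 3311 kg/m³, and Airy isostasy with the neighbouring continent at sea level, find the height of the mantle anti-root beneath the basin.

For local isostatic compensation: replacing crust with seawater at the top is compensated by replacing crust with mantle at the base: d (ρ_c − ρ_w) = a (ρ_m − ρ_c).
a = d (ρ_c − ρ_w)/(ρ_m − ρ_c) = 5.457 km × 1861/426 = 23.8 km.

23.8 km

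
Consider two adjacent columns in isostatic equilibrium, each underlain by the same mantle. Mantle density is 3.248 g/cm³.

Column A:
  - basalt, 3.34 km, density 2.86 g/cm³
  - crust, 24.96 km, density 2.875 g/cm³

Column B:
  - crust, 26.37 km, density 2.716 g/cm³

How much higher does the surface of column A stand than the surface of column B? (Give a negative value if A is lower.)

−1.05 km

For any compensation level in the mantle, the mantle terms cancel and isostasy reduces to e = (Σt_A − Σt_B) − (Σ(ρt)_A − Σ(ρt)_B) / ρ_m.
Σt_A = 28.3 km; Σt_B = 26.37 km; Σ(ρt)_A = 81.3124; Σ(ρt)_B = 71.62092 (in km·g/cm³).
e = (28.3 − 26.37) − (81.3124 − 71.62092) / 3.248 = −1.05 km.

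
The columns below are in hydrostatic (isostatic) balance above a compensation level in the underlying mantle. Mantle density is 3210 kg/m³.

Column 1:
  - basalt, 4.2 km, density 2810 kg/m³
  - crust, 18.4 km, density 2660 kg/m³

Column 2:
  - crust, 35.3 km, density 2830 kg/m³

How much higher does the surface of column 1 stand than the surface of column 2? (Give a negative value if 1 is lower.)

−0.503 km

For any compensation level in the mantle, the mantle terms cancel and isostasy reduces to e = (Σt_1 − Σt_2) − (Σ(ρt)_1 − Σ(ρt)_2) / ρ_m.
Σt_1 = 22.6 km; Σt_2 = 35.3 km; Σ(ρt)_1 = 60746; Σ(ρt)_2 = 99899 (in km·kg/m³).
e = (22.6 − 35.3) − (60746 − 99899) / 3210 = −0.503 km.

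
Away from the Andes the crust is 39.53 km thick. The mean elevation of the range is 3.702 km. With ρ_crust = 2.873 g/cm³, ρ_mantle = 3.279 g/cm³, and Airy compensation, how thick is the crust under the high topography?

Root depth r = h ρ_c / (ρ_m − ρ_c) = 3.702 km × 2.873 / 0.406 = 26.2 km.
Total thickness = T + h + r = 39.53 km + 3.702 km + 26.2 km = 69.4 km.

69.4 km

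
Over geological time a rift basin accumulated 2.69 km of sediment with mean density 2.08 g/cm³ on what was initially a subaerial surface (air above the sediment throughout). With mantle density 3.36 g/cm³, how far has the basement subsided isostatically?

1.67 km

Subaerial load: s = t ρ_sed / ρ_m = 2.69 km × 2.08/3.36 = 1.67 km.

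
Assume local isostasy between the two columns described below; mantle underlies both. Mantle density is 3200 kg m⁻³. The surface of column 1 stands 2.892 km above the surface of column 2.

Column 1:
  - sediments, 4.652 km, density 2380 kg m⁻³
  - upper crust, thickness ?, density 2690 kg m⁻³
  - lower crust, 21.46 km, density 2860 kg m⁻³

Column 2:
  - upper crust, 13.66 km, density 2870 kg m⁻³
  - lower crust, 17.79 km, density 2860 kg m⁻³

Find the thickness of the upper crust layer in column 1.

17.1 km

Take the compensation level at the base of the deeper column (depth z_c below the surface of column 1) and equate Σ ρ_i t_i down to z_c; mantle fills any gap and the z_c terms cancel.
Column 1: 4.652×2380 + x×2690 + 21.46×2860 + (z_c − 26.112 − x)×3200
Column 2: 2.892×0 + 13.66×2870 + 17.79×2860 + (z_c − 2.892 − 31.45)×3200
The z_c×3200 term appears on both sides and cancels. Collect the known terms of each column as K = Σ(ρt)_known − 3200 × (depth of known layers): K_1 = 72447.36 − 3200×26.112 = −11111.04; K_2 = 90083.6 − 3200×(2.892 + 31.45) = −19810.8.
Balance: K_1 − x×(3200 − 2690) = K_2, so x = (K_1 − K_2)/(3200 − 2690) = 8699.76/510 = 17.1 km.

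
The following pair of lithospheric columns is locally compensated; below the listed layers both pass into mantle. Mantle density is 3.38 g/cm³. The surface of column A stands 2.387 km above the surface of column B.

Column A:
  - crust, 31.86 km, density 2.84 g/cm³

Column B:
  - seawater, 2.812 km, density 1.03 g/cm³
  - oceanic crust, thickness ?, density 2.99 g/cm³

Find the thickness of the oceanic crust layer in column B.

Take the compensation level at the base of the deeper column (depth z_c below the surface of column A) and equate Σ ρ_i t_i down to z_c; mantle fills any gap and the z_c terms cancel.
Column A: 31.86×2.84 + (z_c − 31.86)×3.38
Column B: 2.387×0 + 2.812×1.03 + x×2.99 + (z_c − 2.387 − 2.812 − x)×3.38
The z_c×3.38 term appears on both sides and cancels. Collect the known terms of each column as K = Σ(ρt)_known − 3.38 × (depth of known layers): K_A = 90.4824 − 3.38×31.86 = −17.2044; K_B = 2.89636 − 3.38×(2.387 + 2.812) = −14.67626.
Balance: K_A = K_B − x×(3.38 − 2.99), so x = (K_B − K_A)/(3.38 − 2.99) = 2.52814/0.39 = 6.48 km.

6.48 km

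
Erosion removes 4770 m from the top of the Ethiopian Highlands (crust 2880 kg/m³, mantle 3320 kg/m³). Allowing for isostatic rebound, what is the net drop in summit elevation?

Rebound u = e ρ_c/ρ_m = 4770 m × 2880/3320 = 4138 m.
Net surface drop = e − u = 4770 m − 4138 m = e (ρ_m − ρ_c)/ρ_m = 632 m.

632 m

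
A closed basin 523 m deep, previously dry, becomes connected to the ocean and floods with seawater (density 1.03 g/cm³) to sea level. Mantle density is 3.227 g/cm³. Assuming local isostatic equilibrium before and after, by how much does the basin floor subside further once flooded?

245 m

After flooding the water column is d + s deep. Its weight must equal the weight of mantle displaced by the extra subsidence s: (d + s) ρ_w = s ρ_m.
s = d ρ_w / (ρ_m − ρ_w) = 523 m × 1.03/(3.227 − 1.03) = 245 m.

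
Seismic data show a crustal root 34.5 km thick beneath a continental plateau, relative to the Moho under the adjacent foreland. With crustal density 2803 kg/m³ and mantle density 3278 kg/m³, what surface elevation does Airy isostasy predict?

For local isostatic compensation: ρ_c h = (ρ_m − ρ_c) r.
h = r (ρ_m − ρ_c) / ρ_c = 34.5 km × (3278 − 2803) / 2803 = 5.85 km.

5.85 km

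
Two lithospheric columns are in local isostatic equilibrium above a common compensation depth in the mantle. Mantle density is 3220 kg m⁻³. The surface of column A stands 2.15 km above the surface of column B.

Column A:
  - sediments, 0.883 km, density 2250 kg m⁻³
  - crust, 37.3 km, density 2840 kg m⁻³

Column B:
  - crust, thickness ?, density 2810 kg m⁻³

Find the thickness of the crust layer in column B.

Take the compensation level at the base of the deeper column (depth z_c below the surface of column A) and equate Σ ρ_i t_i down to z_c; mantle fills any gap and the z_c terms cancel.
Column A: 0.883×2250 + 37.3×2840 + (z_c − 38.183)×3220
Column B: 2.15×0 + x×2810 + (z_c − 2.15 − 0 − x)×3220
The z_c×3220 term appears on both sides and cancels. Collect the known terms of each column as K = Σ(ρt)_known − 3220 × (depth of known layers): K_A = 107918.75 − 3220×38.183 = −15030.51; K_B = 0 − 3220×(2.15 + 0) = −6923.
Balance: K_A = K_B − x×(3220 − 2810), so x = (K_B − K_A)/(3220 − 2810) = 8107.51/410 = 19.8 km.

19.8 km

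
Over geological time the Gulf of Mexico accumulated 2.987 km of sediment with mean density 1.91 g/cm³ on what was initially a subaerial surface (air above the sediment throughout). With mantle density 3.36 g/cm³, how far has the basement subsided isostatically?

Subaerial load: s = t ρ_sed / ρ_m = 2.987 km × 1.91/3.36 = 1.7 km.

1.7 km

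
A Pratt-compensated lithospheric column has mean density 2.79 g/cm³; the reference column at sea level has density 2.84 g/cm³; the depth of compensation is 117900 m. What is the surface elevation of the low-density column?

ρ_ref D = ρ (D + h) → h = D (ρ_ref − ρ)/ρ.
h = 117900 m × (2.84 − 2.79)/2.79 = 2110 m.

2110 m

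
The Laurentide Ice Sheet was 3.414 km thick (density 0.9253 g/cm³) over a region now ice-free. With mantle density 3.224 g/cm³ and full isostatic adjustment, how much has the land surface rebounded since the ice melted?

Removing the load lets mantle flow back in; uplift u satisfies ρ_ice t = ρ_m u.
u = t ρ_ice/ρ_m = 3.414 km × 0.9253/3.224 = 0.98 km.

0.98 km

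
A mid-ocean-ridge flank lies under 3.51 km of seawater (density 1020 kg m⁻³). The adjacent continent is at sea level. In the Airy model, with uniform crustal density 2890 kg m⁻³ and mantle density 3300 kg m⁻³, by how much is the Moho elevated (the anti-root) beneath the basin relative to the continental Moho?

By Archimedes' principle applied to the lithosphere: replacing crust with seawater at the top is compensated by replacing crust with mantle at the base: d (ρ_c − ρ_w) = a (ρ_m − ρ_c).
a = d (ρ_c − ρ_w)/(ρ_m − ρ_c) = 3.51 km × 1870/410 = 16 km.

16 km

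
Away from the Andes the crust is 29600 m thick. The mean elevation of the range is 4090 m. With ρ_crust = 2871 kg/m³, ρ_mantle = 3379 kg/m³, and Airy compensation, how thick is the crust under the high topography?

Root depth r = h ρ_c / (ρ_m − ρ_c) = 4090 m × 2871 / 508 = 23110 m.
Total thickness = T + h + r = 29600 m + 4090 m + 23110 m = 56800 m.

56800 m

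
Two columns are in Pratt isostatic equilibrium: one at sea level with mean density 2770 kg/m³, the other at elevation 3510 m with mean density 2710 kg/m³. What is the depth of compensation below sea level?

ρ_ref D = ρ (D + h) → D (ρ_ref − ρ) = ρ h.
D = ρ h/(ρ_ref − ρ) = 2710 × 3510 m/(2770 − 2710) = 159000 m.

159000 m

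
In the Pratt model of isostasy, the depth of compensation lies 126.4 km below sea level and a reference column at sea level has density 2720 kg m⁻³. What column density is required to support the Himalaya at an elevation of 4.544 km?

Pratt balance: ρ_ref D = ρ (D + h).
ρ = ρ_ref D/(D + h) = 2720 × 126.4 km/(126.4 km + 4.544 km) = 2630 kg m⁻³.

2630 kg m⁻³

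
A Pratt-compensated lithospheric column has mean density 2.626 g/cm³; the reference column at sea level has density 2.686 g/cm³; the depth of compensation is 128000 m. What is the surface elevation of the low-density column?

ρ_ref D = ρ (D + h) → h = D (ρ_ref − ρ)/ρ.
h = 128000 m × (2.686 − 2.626)/2.626 = 2920 m.

2920 m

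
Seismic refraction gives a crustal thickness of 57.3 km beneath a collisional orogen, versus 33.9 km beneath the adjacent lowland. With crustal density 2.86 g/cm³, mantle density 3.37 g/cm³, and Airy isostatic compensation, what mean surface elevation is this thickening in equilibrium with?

3.54 km

Excess crust Δ = 57.3 km − 33.9 km = 23.4 km, split between elevation h and root r with h + r = Δ.
Airy balance ρ_c h = (ρ_m − ρ_c) r gives r = h ρ_c/(ρ_m − ρ_c), so h (1 + ρ_c/(ρ_m − ρ_c)) = Δ, i.e. h = Δ (ρ_m − ρ_c)/ρ_m.
h = 23.4 km × 0.51/3.37 = 3.54 km.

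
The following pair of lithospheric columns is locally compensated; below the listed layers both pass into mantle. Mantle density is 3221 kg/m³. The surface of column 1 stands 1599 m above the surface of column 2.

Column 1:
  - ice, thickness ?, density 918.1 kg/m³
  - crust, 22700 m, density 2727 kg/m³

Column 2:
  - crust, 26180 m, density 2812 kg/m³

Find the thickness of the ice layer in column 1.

2020 m

Take the compensation level at the base of the deeper column (depth z_c below the surface of column 1) and equate Σ ρ_i t_i down to z_c; mantle fills any gap and the z_c terms cancel.
Column 1: x×918.1 + 22700×2727 + (z_c − 22700 − x)×3221
Column 2: 1599×0 + 26180×2812 + (z_c − 1599 − 26180)×3221
The z_c×3221 term appears on both sides and cancels. Collect the known terms of each column as K = Σ(ρt)_known − 3221 × (depth of known layers): K_1 = 61902900 − 3221×22700 = −11213800; K_2 = 73618160 − 3221×(1599 + 26180) = −15857999.
Balance: K_1 − x×(3221 − 918.1) = K_2, so x = (K_1 − K_2)/(3221 − 918.1) = 4644200/2302.9 = 2020 m.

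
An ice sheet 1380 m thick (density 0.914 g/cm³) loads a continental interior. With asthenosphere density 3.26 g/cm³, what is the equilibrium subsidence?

387 m

Isostatic balance requires: the ice load ρ_ice t is balanced by mantle displaced below, ρ_m s.
s = t ρ_ice / ρ_m = 1380 m × 0.914/3.26 = 387 m.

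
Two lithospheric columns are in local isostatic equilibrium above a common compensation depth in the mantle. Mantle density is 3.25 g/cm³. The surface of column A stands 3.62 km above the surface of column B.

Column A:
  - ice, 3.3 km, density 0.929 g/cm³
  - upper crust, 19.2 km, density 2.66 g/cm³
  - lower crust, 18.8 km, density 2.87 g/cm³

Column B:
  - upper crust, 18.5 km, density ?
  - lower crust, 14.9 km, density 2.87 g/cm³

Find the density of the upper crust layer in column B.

Take the compensation level at the base of the deeper column (depth z_c below the surface of column A) and equate Σ ρ_i t_i down to z_c; mantle fills any gap and the z_c terms cancel.
Column A: 3.3×0.929 + 19.2×2.66 + 18.8×2.87 + (z_c − 41.3)×3.25
Column B: 3.62×0 + 18.5×ρ + 14.9×2.87 + (z_c − 3.62 − 33.4)×3.25
The z_c×3.25 term appears on both sides and cancels. Collect the known terms of each column as K = Σ(ρt)_known − 3.25 × (depth of known layers): K_A = 108.0937 − 3.25×41.3 = −26.1313; K_B = 42.763 − 3.25×(3.62 + 33.4) = −77.552.
Balance: K_A = K_B + 18.5×ρ, so ρ = (K_A − K_B)/18.5 = 51.4207/18.5 = 2.78 g/cm³.

2.78 g/cm³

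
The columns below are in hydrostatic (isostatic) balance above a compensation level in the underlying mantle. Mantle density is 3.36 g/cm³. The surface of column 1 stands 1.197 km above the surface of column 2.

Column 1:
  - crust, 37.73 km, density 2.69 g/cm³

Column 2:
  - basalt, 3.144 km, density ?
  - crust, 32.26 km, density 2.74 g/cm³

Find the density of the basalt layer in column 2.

2.96 g/cm³

Take the compensation level at the base of the deeper column (depth z_c below the surface of column 1) and equate Σ ρ_i t_i down to z_c; mantle fills any gap and the z_c terms cancel.
Column 1: 37.73×2.69 + (z_c − 37.73)×3.36
Column 2: 1.197×0 + 3.144×ρ + 32.26×2.74 + (z_c − 1.197 − 35.404)×3.36
The z_c×3.36 term appears on both sides and cancels. Collect the known terms of each column as K = Σ(ρt)_known − 3.36 × (depth of known layers): K_1 = 101.4937 − 3.36×37.73 = −25.2791; K_2 = 88.3924 − 3.36×(1.197 + 35.404) = −34.58696.
Balance: K_1 = K_2 + 3.144×ρ, so ρ = (K_1 − K_2)/3.144 = 9.30786/3.144 = 2.96 g/cm³.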